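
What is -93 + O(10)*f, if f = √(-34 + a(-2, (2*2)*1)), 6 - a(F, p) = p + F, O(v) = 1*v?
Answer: -93 + 10*I*√30 ≈ -93.0 + 54.772*I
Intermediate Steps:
O(v) = v
a(F, p) = 6 - F - p (a(F, p) = 6 - (p + F) = 6 - (F + p) = 6 + (-F - p) = 6 - F - p)
f = I*√30 (f = √(-34 + (6 - 1*(-2) - 2*2)) = √(-34 + (6 + 2 - 4)) = √(-34 + 4) = √(-30) = I*√30 ≈ 5.4772*I)
-93 + O(10)*f = -93 + 10*(I*√30) = -93 + 10*I*√30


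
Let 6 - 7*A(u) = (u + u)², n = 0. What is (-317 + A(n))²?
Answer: 4897369/49 ≈ 99946.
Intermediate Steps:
A(u) = 6/7 - 4*u²/7 (A(u) = 6/7 - (u + u)²/7 = 6/7 - 4*u²/7)
(-317 + A(n))² = (-317 + (6/7 - 4/7*0²))² = (-317 + (6/7 - 4/7*0))² = (-317 + (6/7 + 0))² = (-317 + 6/7)² = (-2213/7)² = 4897369/49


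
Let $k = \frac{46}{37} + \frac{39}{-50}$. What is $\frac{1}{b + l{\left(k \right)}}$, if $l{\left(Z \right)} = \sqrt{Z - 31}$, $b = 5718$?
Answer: $\frac{3526100}{20162258631} - \frac{5 i \sqrt{464498}}{20162258631} \approx 0.00017489 - 1.6901 \cdot 10^{-7} i$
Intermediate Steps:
$k = \frac{857}{1850}$ ($k = 46 \cdot \frac{1}{37} + 39 \left(- \frac{1}{50}\right) = \frac{46}{37} - \frac{39}{50} = \frac{857}{1850} \approx 0.46324$)
$l{\left(Z \right)} = \sqrt{-31 + Z}$
$\frac{1}{b + l{\left(k \right)}} = \frac{1}{5718 + \sqrt{-31 + \frac{857}{1850}}} = \frac{1}{5718 + \sqrt{- \frac{56493}{1850}}} = \frac{1}{5718 + \frac{3 i \sqrt{464498}}{370}}$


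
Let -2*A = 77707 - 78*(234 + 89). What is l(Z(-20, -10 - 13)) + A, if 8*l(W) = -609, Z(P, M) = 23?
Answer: -210661/8 ≈ -26333.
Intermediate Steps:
l(W) = -609/8 (l(W) = (⅛)*(-609) = -609/8)
A = -52513/2 (A = -(77707 - 78*(234 + 89))/2 = -(77707 - 78*323)/2 = -(77707 - 1*25194)/2 = -(77707 - 25194)/2 = -½*52513 = -52513/2 ≈ -26257.)
l(Z(-20, -10 - 13)) + A = -609/8 - 52513/2 = -210661/8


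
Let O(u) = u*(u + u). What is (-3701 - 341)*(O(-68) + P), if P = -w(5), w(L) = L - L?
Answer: -37380416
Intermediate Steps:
w(L) = 0
O(u) = 2*u² (O(u) = u*(2*u) = 2*u²)
P = 0 (P = -1*0 = 0)
(-3701 - 341)*(O(-68) + P) = (-3701 - 341)*(2*(-68)² + 0) = -4042*(2*4624 + 0) = -4042*(9248 + 0) = -4042*9248 = -37380416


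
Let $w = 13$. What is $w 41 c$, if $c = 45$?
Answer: $23985$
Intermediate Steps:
$w 41 c = 13 \cdot 41 \cdot 45 = 533 \cdot 45 = 23985$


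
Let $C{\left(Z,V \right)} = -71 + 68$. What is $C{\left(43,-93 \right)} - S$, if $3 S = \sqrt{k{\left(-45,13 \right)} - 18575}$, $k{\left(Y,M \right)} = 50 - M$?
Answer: $-3 - \frac{i \sqrt{18538}}{3} \approx -3.0 - 45.385 i$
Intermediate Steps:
$C{\left(Z,V \right)} = -3$
$S = \frac{i \sqrt{18538}}{3}$ ($S = \frac{\sqrt{\left(50 - 13\right) - 18575}}{3} = \frac{\sqrt{37 - 18575}}{3} = \frac{\sqrt{-18538}}{3} = \frac{i \sqrt{18538}}{3} \approx 45.385 i$)
$C{\left(43,-93 \right)} - S = -3 - \frac{i \sqrt{18538}}{3}$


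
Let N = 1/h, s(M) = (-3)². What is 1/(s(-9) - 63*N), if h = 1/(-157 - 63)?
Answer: 1/13869 ≈ 7.2103e-5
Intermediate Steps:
h = -1/220 (h = 1/(-220) = -1/220 ≈ -0.0045455)
s(M) = 9
N = -220 (N = 1/(-1/220) = -220)
1/(s(-9) - 63*N) = 1/(9 - 63*(-220)) = 1/(9 + 13860) = 1/13869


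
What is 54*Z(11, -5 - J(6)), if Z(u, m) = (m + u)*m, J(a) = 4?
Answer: -972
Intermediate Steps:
Z(u, m) = m*(m + u)
54*Z(11, -5 - J(6)) = 54*((-5 - 1*4)*((-5 - 1*4) + 11)) = 54*((-5 - 4)*((-5 - 4) + 11)) = 54*(-9*(-9 + 11)) = 54*(-9*2) = 54*(-18) = -972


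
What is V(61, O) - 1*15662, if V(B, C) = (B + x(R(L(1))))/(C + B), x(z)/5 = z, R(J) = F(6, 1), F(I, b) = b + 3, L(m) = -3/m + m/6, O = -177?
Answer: -1816873/116 ≈ -15663.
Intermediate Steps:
L(m) = -3/m + m/6 (L(m) = -3/m + m*(⅙) = -3/m + m/6)
F(I, b) = 3 + b
R(J) = 4 (R(J) = 3 + 1 = 4)
x(z) = 5*z
V(B, C) = (20 + B)/(B + C) (V(B, C) = (B + 5*4)/(C + B) = (B + 20)/(B + C) = (20 + B)/(B + C))
V(61, O) - 1*15662 = (20 + 61)/(61 - 177) - 1*15662 = 81/(-116) - 15662 = -1/116*81 - 15662 = -81/116 - 15662 = -1816873/116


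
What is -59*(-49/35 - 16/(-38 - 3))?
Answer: 12213/205 ≈ 59.576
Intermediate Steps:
-59*(-49/35 - 16/(-38 - 3)) = -59*(-49*1/35 - 16/(-41)) = -59*(-7/5 - 16*(-1/41)) = -59*(-7/5 + 16/41) = -59*(-207/205) = 12213/205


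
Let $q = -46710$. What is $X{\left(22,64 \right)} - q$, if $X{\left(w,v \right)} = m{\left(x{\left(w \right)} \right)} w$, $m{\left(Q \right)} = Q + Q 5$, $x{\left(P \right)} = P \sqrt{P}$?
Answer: $46710 + 2904 \sqrt{22} \approx 60331.0$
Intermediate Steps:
$x{\left(P \right)} = P^{\frac{3}{2}}$
$m{\left(Q \right)} = 6 Q$ ($m{\left(Q \right)} = Q + 5 Q = 6 Q$)
$X{\left(w,v \right)} = 6 w^{\frac{5}{2}}$ ($X{\left(w,v \right)} = 6 w^{\frac{3}{2}} w = 6 w^{\frac{5}{2}}$)
$X{\left(22,64 \right)} - q = 6 \cdot 22^{\frac{5}{2}} - -46710 = 6 \cdot 484 \sqrt{22} + 46710 = 2904 \sqrt{22} + 46710 = 46710 + 2904 \sqrt{22}$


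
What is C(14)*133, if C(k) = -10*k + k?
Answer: -16758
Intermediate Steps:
C(k) = -9*k
C(14)*133 = -9*14*133 = -126*133 = -16758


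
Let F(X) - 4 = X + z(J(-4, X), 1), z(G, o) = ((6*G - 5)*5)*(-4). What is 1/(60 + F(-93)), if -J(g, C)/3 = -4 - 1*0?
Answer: -1/1369 ≈ -0.00073046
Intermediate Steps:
J(g, C) = 12 (J(g, C) = -3*(-4 - 1*0) = -3*(-4 + 0) = -3*(-4) = 12)
z(G, o) = 100 - 120*G (z(G, o) = ((-5 + 6*G)*5)*(-4) = (-25 + 30*G)*(-4) = 100 - 120*G)
F(X) = -1336 + X (F(X) = 4 + (X + (100 - 120*12)) = 4 + (X + (100 - 1440)) = 4 + (X - 1340) = 4 + (-1340 + X) = -1336 + X)
1/(60 + F(-93)) = 1/(60 + (-1336 - 93)) = 1/(60 - 1429) = 1/(-1369) = -1/1369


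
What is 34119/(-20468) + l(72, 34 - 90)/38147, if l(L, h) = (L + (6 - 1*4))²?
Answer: -1891025/1241324 ≈ -1.5234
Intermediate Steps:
l(L, h) = (2 + L)² (l(L, h) = (L + (6 - 4))² = (L + 2)² = (2 + L)²)
34119/(-20468) + l(72, 34 - 90)/38147 = 34119/(-20468) + (2 + 72)²/38147 = 34119*(-1/20468) + 74²*(1/38147) = -2007/1204 + 5476*(1/38147) = -2007/1204 + 148/1031 = -1891025/1241324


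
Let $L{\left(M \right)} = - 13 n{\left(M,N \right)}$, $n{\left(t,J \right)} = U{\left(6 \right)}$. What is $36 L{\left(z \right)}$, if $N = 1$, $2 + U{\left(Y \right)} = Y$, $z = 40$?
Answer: $-1872$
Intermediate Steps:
$U{\left(Y \right)} = -2 + Y$
$n{\left(t,J \right)} = 4$ ($n{\left(t,J \right)} = -2 + 6 = 4$)
$L{\left(M \right)} = -52$ ($L{\left(M \right)} = \left(-13\right) 4 = -52$)
$36 L{\left(z \right)} = 36 \left(-52\right) = -1872$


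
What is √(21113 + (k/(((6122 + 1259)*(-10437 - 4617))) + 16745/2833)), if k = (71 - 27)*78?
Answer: √2842656085962249618710/366881999 ≈ 145.32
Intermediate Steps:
k = 3432 (k = 44*78 = 3432)
√(21113 + (k/(((6122 + 1259)*(-10437 - 4617))) + 16745/2833)) = √(21113 + (3432/(((6122 + 1259)*(-10437 - 4617))) + 16745/2833)) = √(21113 + (3432/((7381*(-15054))) + 16745*(1/2833))) = √(21113 + (3432/(-111113574) + 16745/2833)) = √(21113 + (3432*(-1/111113574) + 16745/2833)) = √(21113 + (-4/129503 + 16745/2833)) = √(21113 + 2168516403/366881999) = √(7748148161290/366881999) = √2842656085962249618710/366881999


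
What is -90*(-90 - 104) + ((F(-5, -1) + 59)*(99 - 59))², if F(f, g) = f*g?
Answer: 6571060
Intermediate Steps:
-90*(-90 - 104) + ((F(-5, -1) + 59)*(99 - 59))² = -90*(-90 - 104) + ((-5*(-1) + 59)*(99 - 59))² = -90*(-194) + ((5 + 59)*40)² = 17460 + (64*40)² = 17460 + 2560² = 17460 + 6553600 = 6571060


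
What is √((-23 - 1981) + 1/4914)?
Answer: I*√5376819630/1638 ≈ 44.766*I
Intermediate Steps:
√((-23 - 1981) + 1/4914) = √(-2004 + 1/4914) = √(-9847655/4914) = I*√5376819630/1638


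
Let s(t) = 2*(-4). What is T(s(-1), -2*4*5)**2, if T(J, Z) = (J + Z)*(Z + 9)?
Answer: 2214144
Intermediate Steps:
s(t) = -8
T(J, Z) = (9 + Z)*(J + Z) (T(J, Z) = (J + Z)*(9 + Z) = (9 + Z)*(J + Z))
T(s(-1), -2*4*5)**2 = ((-2*4*5)**2 + 9*(-8) + 9*(-2*4*5) - 8*(-2*4)*5)**2 = ((-8*5)**2 - 72 + 9*(-8*5) - (-64)*5)**2 = ((-40)**2 - 72 + 9*(-40) - 8*(-40))**2 = (1600 - 72 - 360 + 320)**2 = 1488**2 = 2214144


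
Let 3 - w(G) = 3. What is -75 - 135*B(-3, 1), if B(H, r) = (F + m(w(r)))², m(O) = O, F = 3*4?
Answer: -19515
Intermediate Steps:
w(G) = 0 (w(G) = 3 - 1*3 = 3 - 3 = 0)
F = 12
B(H, r) = 144 (B(H, r) = (12 + 0)² = 12² = 144)
-75 - 135*B(-3, 1) = -75 - 135*144 = -75 - 19440 = -19515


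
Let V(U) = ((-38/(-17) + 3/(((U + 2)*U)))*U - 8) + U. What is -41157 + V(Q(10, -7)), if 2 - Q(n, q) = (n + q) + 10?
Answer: -2101247/51 ≈ -41201.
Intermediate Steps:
Q(n, q) = -8 - n - q (Q(n, q) = 2 - ((n + q) + 10) = 2 - (10 + n + q) = 2 + (-10 - n - q) = -8 - n - q)
V(U) = -8 + U + U*(38/17 + 3/(U*(2 + U))) (V(U) = ((-38*(-1/17) + 3/(((2 + U)*U)))*U - 8) + U = ((38/17 + 3/((U*(2 + U))))*U - 8) + U = ((38/17 + 3*(1/(U*(2 + U))))*U - 8) + U = ((38/17 + 3/(U*(2 + U)))*U - 8) + U = (U*(38/17 + 3/(U*(2 + U))) - 8) + U = (-8 + U*(38/17 + 3/(U*(2 + U)))) + U = -8 + U + U*(38/17 + 3/(U*(2 + U))))
-41157 + V(Q(10, -7)) = -41157 + (-221 - 26*(-8 - 1*10 - 1*(-7)) + 55*(-8 - 1*10 - 1*(-7))²)/(17*(2 + (-8 - 1*10 - 1*(-7)))) = -41157 + (-221 - 26*(-8 - 10 + 7) + 55*(-8 - 10 + 7)²)/(17*(2 + (-8 - 10 + 7))) = -41157 + (-221 - 26*(-11) + 55*(-11)²)/(17*(2 - 11)) = -41157 + (1/17)*(-221 + 286 + 55*121)/(-9) = -41157 + (1/17)*(-⅑)*(-221 + 286 + 6655) = -41157 + (1/17)*(-⅑)*6720 = -41157 - 2240/51 = -2101247/51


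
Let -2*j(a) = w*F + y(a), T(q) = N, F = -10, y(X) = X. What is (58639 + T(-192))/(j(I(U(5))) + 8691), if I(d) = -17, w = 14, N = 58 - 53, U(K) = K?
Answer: 117288/17539 ≈ 6.6873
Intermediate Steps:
N = 5
T(q) = 5
j(a) = 70 - a/2 (j(a) = -(14*(-10) + a)/2 = -(-140 + a)/2 = 70 - a/2)
(58639 + T(-192))/(j(I(U(5))) + 8691) = (58639 + 5)/((70 - ½*(-17)) + 8691) = 58644/((70 + 17/2) + 8691) = 58644/(157/2 + 8691) = 58644/(17539/2) = 58644*(2/17539) = 117288/17539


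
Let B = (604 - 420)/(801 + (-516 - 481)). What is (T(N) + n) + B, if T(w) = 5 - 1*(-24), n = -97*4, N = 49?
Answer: -17637/49 ≈ -359.94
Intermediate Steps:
n = -388
T(w) = 29 (T(w) = 5 + 24 = 29)
B = -46/49 (B = 184/(801 - 997) = 184/(-196) = 184*(-1/196) = -46/49 ≈ -0.93878)
(T(N) + n) + B = (29 - 388) - 46/49 = -359 - 46/49 = -17637/49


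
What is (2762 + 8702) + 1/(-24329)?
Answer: 278907655/24329 ≈ 11464.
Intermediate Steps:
(2762 + 8702) + 1/(-24329) = 11464 - 1/24329 = 278907655/24329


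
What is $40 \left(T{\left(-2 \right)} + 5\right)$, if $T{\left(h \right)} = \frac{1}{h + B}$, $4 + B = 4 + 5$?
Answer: $\frac{640}{3} \approx 213.33$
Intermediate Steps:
$B = 5$ ($B = -4 + \left(4 + 5\right) = -4 + 9 = 5$)
$T{\left(h \right)} = \frac{1}{5 + h}$ ($T{\left(h \right)} = \frac{1}{h + 5} = \frac{1}{5 + h}$)
$40 \left(T{\left(-2 \right)} + 5\right) = 40 \left(\frac{1}{5 - 2} + 5\right) = 40 \left(\frac{1}{3} + 5\right) = 40 \cdot \frac{16}{3} = \frac{640}{3}$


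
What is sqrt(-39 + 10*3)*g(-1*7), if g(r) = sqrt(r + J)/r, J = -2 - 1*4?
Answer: 3*sqrt(13)/7 ≈ 1.5452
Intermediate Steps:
J = -6 (J = -2 - 4 = -6)
g(r) = sqrt(-6 + r)/r (g(r) = sqrt(r - 6)/r = sqrt(-6 + r)/r)
sqrt(-39 + 10*3)*g(-1*7) = sqrt(-39 + 10*3)*(sqrt(-6 - 1*7)/((-1*7))) = sqrt(-39 + 30)*(sqrt(-6 - 7)/(-7)) = sqrt(-9)*(-I*sqrt(13)/7) = (3*I)*(-I*sqrt(13)/7) = 3*sqrt(13)/7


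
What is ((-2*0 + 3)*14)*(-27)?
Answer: -1134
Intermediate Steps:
((-2*0 + 3)*14)*(-27) = ((0 + 3)*14)*(-27) = (3*14)*(-27) = 42*(-27) = -1134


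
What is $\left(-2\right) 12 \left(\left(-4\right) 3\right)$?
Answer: $288$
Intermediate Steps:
$\left(-2\right) 12 \left(\left(-4\right) 3\right) = \left(-24\right) \left(-12\right) = 288$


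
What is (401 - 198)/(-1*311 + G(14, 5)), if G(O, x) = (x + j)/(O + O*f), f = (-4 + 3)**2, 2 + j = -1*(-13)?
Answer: -1421/2173 ≈ -0.65393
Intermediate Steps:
j = 11 (j = -2 - 1*(-13) = -2 + 13 = 11)
f = 1 (f = (-1)**2 = 1)
G(O, x) = (11 + x)/(2*O) (G(O, x) = (x + 11)/(O + O*1) = (11 + x)/(O + O) = (11 + x)/((2*O)) = (11 + x)*(1/(2*O)) = (11 + x)/(2*O))
(401 - 198)/(-1*311 + G(14, 5)) = (401 - 198)/(-1*311 + (1/2)*(11 + 5)/14) = 203/(-311 + (1/2)*(1/14)*16) = 203/(-311 + 4/7) = 203/(-2173/7) = 203*(-7/2173) = -1421/2173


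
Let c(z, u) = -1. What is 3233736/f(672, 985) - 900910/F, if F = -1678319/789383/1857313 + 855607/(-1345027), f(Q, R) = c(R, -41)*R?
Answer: 872938420739787570301791187/617808975157462604255 ≈ 1.4130e+6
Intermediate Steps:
f(Q, R) = -R
F = -1254434467324797166/1971986194642567733 (F = -1678319*1/789383*(1/1857313) + 855607*(-1/1345027) = -1678319/789383*1/1857313 - 855607/1345027 = -1678319/1466131307879 - 855607/1345027 = -1254434467324797166/1971986194642567733 ≈ -0.63613)
3233736/f(672, 985) - 900910/F = 3233736/((-1*985)) - 900910/(-1254434467324797166/1971986194642567733) = 3233736/(-985) - 900910*(-1971986194642567733/1254434467324797166) = 3233736*(-1/985) + 888291041307717848168515/627217233662398583 = -3233736/985 + 888291041307717848168515/627217233662398583 = 872938420739787570301791187/617808975157462604255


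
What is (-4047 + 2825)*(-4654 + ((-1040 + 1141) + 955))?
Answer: 4396756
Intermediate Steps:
(-4047 + 2825)*(-4654 + ((-1040 + 1141) + 955)) = -1222*(-4654 + (101 + 955)) = -1222*(-4654 + 1056) = -1222*(-3598) = 4396756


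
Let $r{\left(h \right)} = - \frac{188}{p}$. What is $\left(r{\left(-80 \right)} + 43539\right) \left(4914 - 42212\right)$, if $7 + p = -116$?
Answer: $- \frac{199748879530}{123} \approx -1.624 \cdot 10^{9}$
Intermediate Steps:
$p = -123$ ($p = -7 - 116 = -123$)
$r{\left(h \right)} = \frac{188}{123}$ ($r{\left(h \right)} = - \frac{188}{-123} = \left(-188\right) \left(- \frac{1}{123}\right) = \frac{188}{123}$)
$\left(r{\left(-80 \right)} + 43539\right) \left(4914 - 42212\right) = \left(\frac{188}{123} + 43539\right) \left(4914 - 42212\right) = \frac{5355485}{123} \left(-37298\right) = - \frac{199748879530}{123}$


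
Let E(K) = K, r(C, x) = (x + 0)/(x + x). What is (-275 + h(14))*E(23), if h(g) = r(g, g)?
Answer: -12627/2 ≈ -6313.5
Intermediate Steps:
r(C, x) = ½ (r(C, x) = x/((2*x)) = x*(1/(2*x)) = ½)
h(g) = ½
(-275 + h(14))*E(23) = (-275 + ½)*23 = -549/2*23 = -12627/2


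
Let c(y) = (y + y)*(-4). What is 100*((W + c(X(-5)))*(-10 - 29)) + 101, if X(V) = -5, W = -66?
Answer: 101501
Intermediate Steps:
c(y) = -8*y (c(y) = (2*y)*(-4) = -8*y)
100*((W + c(X(-5)))*(-10 - 29)) + 101 = 100*((-66 - 8*(-5))*(-10 - 29)) + 101 = 100*((-66 + 40)*(-39)) + 101 = 100*(-26*(-39)) + 101 = 100*1014 + 101 = 101400 + 101 = 101501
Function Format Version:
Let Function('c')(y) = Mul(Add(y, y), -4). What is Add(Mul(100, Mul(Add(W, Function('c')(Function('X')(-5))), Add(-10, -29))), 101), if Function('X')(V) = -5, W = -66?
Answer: 101501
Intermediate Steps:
Function('c')(y) = Mul(-8, y) (Function('c')(y) = Mul(Mul(2, y), -4) = Mul(-8, y))
Add(Mul(100, Mul(Add(W, Function('c')(Function('X')(-5))), Add(-10, -29))), 101) = Add(Mul(100, Mul(Add(-66, Mul(-8, -5)), Add(-10, -29))), 101) = Add(Mul(100, Mul(Add(-66, 40), -39)), 101) = Add(Mul(100, Mul(-26, -39)), 101) = Add(Mul(100, 1014), 101) = Add(101400, 101) = 101501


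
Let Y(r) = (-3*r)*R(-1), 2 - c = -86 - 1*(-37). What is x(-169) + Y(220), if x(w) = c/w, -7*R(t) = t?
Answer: -111897/1183 ≈ -94.588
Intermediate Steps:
R(t) = -t/7
c = 51 (c = 2 - (-86 - 1*(-37)) = 2 - (-86 + 37) = 2 - 1*(-49) = 2 + 49 = 51)
x(w) = 51/w
Y(r) = -3*r/7 (Y(r) = (-3*r)*(-⅐*(-1)) = -3*r*(⅐) = -3*r/7)
x(-169) + Y(220) = 51/(-169) - 3/7*220 = 51*(-1/169) - 660/7 = -51/169 - 660/7 = -111897/1183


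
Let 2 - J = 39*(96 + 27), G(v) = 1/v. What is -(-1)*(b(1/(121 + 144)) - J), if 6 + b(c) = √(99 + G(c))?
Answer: 4789 + 2*√91 ≈ 4808.1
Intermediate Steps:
b(c) = -6 + √(99 + 1/c)
J = -4795 (J = 2 - 39*(96 + 27) = 2 - 39*123 = 2 - 1*4797 = 2 - 4797 = -4795)
-(-1)*(b(1/(121 + 144)) - J) = -(-1)*((-6 + √(99 + 1/(1/(121 + 144)))) - 1*(-4795)) = -(-1)*((-6 + √(99 + 1/(1/265))) + 4795) = -(-1)*((-6 + √(99 + 265)) + 4795) = -(-1)*((-6 + √364) + 4795) = -(-1)*((-6 + 2*√91) + 4795) = -(-1)*(4789 + 2*√91) = -(-4789 - 2*√91) = 4789 + 2*√91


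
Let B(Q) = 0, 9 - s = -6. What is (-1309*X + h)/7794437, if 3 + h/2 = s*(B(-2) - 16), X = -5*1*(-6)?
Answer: -39756/7794437 ≈ -0.0051006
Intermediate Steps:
s = 15 (s = 9 - 1*(-6) = 9 + 6 = 15)
X = 30 (X = -5*(-6) = 30)
h = -486 (h = -6 + 2*(15*(0 - 16)) = -6 + 2*(15*(-16)) = -6 + 2*(-240) = -6 - 480 = -486)
(-1309*X + h)/7794437 = (-1309*30 - 486)/7794437 = (-39270 - 486)*(1/7794437) = -39756*1/7794437 = -39756/7794437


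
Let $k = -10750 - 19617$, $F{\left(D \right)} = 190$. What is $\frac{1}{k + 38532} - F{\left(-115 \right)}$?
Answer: $- \frac{1551349}{8165} \approx -190.0$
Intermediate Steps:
$k = -30367$
$\frac{1}{k + 38532} - F{\left(-115 \right)} = \frac{1}{-30367 + 38532} - 190 = \frac{1}{8165} - 190 = - \frac{1551349}{8165}$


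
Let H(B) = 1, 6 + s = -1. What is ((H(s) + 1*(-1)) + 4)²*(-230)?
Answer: -3680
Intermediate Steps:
s = -7 (s = -6 - 1 = -7)
((H(s) + 1*(-1)) + 4)²*(-230) = ((1 + 1*(-1)) + 4)²*(-230) = ((1 - 1) + 4)²*(-230) = (0 + 4)²*(-230) = 4²*(-230) = 16*(-230) = -3680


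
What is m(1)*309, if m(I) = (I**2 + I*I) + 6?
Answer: 2472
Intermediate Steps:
m(I) = 6 + 2*I**2 (m(I) = (I**2 + I**2) + 6 = 2*I**2 + 6 = 6 + 2*I**2)
m(1)*309 = (6 + 2*1**2)*309 = (6 + 2*1)*309 = (6 + 2)*309 = 8*309 = 2472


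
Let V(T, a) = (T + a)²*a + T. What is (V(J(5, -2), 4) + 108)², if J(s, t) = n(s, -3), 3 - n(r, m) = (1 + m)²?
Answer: 20449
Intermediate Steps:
n(r, m) = 3 - (1 + m)²
J(s, t) = -1 (J(s, t) = 3 - (1 - 3)² = 3 - 1*(-2)² = 3 - 1*4 = 3 - 4 = -1)
V(T, a) = T + a*(T + a)² (V(T, a) = a*(T + a)² + T = T + a*(T + a)²)
(V(J(5, -2), 4) + 108)² = ((-1 + 4*(-1 + 4)²) + 108)² = ((-1 + 4*3²) + 108)² = ((-1 + 4*9) + 108)² = ((-1 + 36) + 108)² = (35 + 108)² = 143² = 20449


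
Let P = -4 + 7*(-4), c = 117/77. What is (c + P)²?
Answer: 5508409/5929 ≈ 929.06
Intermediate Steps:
c = 117/77 (c = 117*(1/77) = 117/77 ≈ 1.5195)
P = -32 (P = -4 - 28 = -32)
(c + P)² = (117/77 - 32)² = (-2347/77)² = 5508409/5929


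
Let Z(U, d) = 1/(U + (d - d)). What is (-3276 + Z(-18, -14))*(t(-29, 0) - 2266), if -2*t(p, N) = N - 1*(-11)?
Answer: 267896167/36 ≈ 7.4416e+6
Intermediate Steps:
Z(U, d) = 1/U (Z(U, d) = 1/(U + 0) = 1/U)
t(p, N) = -11/2 - N/2 (t(p, N) = -(N - 1*(-11))/2 = -(N + 11)/2 = -(11 + N)/2 = -11/2 - N/2)
(-3276 + Z(-18, -14))*(t(-29, 0) - 2266) = (-3276 + 1/(-18))*((-11/2 - 1/2*0) - 2266) = (-3276 - 1/18)*((-11/2 + 0) - 2266) = -58969*(-11/2 - 2266)/18 = -58969/18*(-4543/2) = 267896167/36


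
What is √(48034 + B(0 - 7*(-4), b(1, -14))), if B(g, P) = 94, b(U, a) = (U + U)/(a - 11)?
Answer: 32*√47 ≈ 219.38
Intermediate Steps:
b(U, a) = 2*U/(-11 + a) (b(U, a) = (2*U)/(-11 + a) = 2*U/(-11 + a))
√(48034 + B(0 - 7*(-4), b(1, -14))) = √(48034 + 94) = √48128 = 32*√47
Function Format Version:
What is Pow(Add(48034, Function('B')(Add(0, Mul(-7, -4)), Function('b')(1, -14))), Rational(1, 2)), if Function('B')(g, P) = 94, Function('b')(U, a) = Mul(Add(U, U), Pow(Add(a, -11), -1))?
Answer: Mul(32, Pow(47, Rational(1, 2))) ≈ 219.38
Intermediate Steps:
Function('b')(U, a) = Mul(2, U, Pow(Add(-11, a), -1)) (Function('b')(U, a) = Mul(Mul(2, U), Pow(Add(-11, a), -1)) = Mul(2, U, Pow(Add(-11, a), -1)))
Pow(Add(48034, Function('B')(Add(0, Mul(-7, -4)), Function('b')(1, -14))), Rational(1, 2)) = Pow(Add(48034, 94), Rational(1, 2)) = Pow(48128, Rational(1, 2)) = Mul(32, Pow(47, Rational(1, 2)))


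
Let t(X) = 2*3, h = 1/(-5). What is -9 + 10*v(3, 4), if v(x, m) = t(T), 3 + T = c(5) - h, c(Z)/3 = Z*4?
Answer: 51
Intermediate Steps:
c(Z) = 12*Z (c(Z) = 3*(Z*4) = 3*(4*Z) = 12*Z)
h = -⅕ ≈ -0.20000
T = 286/5 (T = -3 + (12*5 - 1*(-⅕)) = -3 + (60 + ⅕) = -3 + 301/5 = 286/5 ≈ 57.200)
t(X) = 6
v(x, m) = 6
-9 + 10*v(3, 4) = -9 + 10*6 = -9 + 60 = 51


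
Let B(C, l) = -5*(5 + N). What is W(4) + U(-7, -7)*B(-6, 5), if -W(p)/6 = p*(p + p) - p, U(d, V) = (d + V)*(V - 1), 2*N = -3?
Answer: -2128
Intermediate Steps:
N = -3/2 (N = (½)*(-3) = -3/2 ≈ -1.5000)
B(C, l) = -35/2 (B(C, l) = -5*(5 - 3/2) = -5*7/2 = -35/2)
U(d, V) = (-1 + V)*(V + d) (U(d, V) = (V + d)*(-1 + V) = (-1 + V)*(V + d))
W(p) = -12*p² + 6*p (W(p) = -6*(p*(p + p) - p) = -6*(p*(2*p) - p) = -6*(2*p² - p) = -6*(-p + 2*p²) = -12*p² + 6*p)
W(4) + U(-7, -7)*B(-6, 5) = 6*4*(1 - 2*4) + ((-7)² - 1*(-7) - 1*(-7) - 7*(-7))*(-35/2) = 6*4*(1 - 8) + (49 + 7 + 7 + 49)*(-35/2) = 6*4*(-7) + 112*(-35/2) = -168 - 1960 = -2128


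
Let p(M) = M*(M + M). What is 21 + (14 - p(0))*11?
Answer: 175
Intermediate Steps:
p(M) = 2*M**2 (p(M) = M*(2*M) = 2*M**2)
21 + (14 - p(0))*11 = 21 + (14 - 2*0**2)*11 = 21 + (14 - 2*0)*11 = 21 + (14 - 1*0)*11 = 21 + (14 + 0)*11 = 21 + 14*11 = 21 + 154 = 175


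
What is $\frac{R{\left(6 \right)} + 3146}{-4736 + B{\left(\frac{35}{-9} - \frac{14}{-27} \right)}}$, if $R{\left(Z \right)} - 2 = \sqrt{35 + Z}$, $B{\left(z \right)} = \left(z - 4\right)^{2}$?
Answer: $- \frac{2294892}{3412943} - \frac{729 \sqrt{41}}{3412943} \approx -0.67378$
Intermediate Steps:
$B{\left(z \right)} = \left(-4 + z\right)^{2}$
$R{\left(Z \right)} = 2 + \sqrt{35 + Z}$
$\frac{R{\left(6 \right)} + 3146}{-4736 + B{\left(\frac{35}{-9} - \frac{14}{-27} \right)}} = \frac{\left(2 + \sqrt{35 + 6}\right) + 3146}{-4736 + \left(-4 + \left(\frac{35}{-9} - \frac{14}{-27}\right)\right)^{2}} = \frac{\left(2 + \sqrt{41}\right) + 3146}{-4736 + \left(-4 + \left(35 \left(- \frac{1}{9}\right) - - \frac{14}{27}\right)\right)^{2}} = \frac{3148 + \sqrt{41}}{-4736 + \left(-4 + \left(- \frac{35}{9} + \frac{14}{27}\right)\right)^{2}} = \frac{3148 + \sqrt{41}}{-4736 + \left(-4 - \frac{91}{27}\right)^{2}} = \frac{3148 + \sqrt{41}}{-4736 + \left(- \frac{199}{27}\right)^{2}} = \frac{3148 + \sqrt{41}}{-4736 + \frac{39601}{729}} = \frac{3148 + \sqrt{41}}{- \frac{3412943}{729}} = \left(3148 + \sqrt{41}\right) \left(- \frac{729}{3412943}\right) = - \frac{2294892}{3412943} - \frac{729 \sqrt{41}}{3412943}$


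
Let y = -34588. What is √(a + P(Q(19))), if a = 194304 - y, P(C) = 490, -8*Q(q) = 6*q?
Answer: √229382 ≈ 478.94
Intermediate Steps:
Q(q) = -3*q/4
a = 228892 (a = 194304 - 1*(-34588) = 194304 + 34588 = 228892)
√(a + P(Q(19))) = √(228892 + 490) = √229382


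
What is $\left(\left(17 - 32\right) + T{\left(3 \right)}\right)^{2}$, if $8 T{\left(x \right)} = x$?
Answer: $\frac{13689}{64} \approx 213.89$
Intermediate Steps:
$T{\left(x \right)} = \frac{x}{8}$
$\left(\left(17 - 32\right) + T{\left(3 \right)}\right)^{2} = \left(\left(17 - 32\right) + \frac{1}{8} \cdot 3\right)^{2} = \left(\left(17 - 32\right) + \frac{3}{8}\right)^{2} = \left(-15 + \frac{3}{8}\right)^{2} = \left(- \frac{117}{8}\right)^{2} = \frac{13689}{64}$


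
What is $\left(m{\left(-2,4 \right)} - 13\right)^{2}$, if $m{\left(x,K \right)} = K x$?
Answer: $441$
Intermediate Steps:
$\left(m{\left(-2,4 \right)} - 13\right)^{2} = \left(4 \left(-2\right) - 13\right)^{2} = \left(-8 - 13\right)^{2} = \left(-21\right)^{2} = 441$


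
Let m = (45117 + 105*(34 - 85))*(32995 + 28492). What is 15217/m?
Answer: 15217/2444846094 ≈ 6.2241e-6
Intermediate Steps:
m = 2444846094 (m = (45117 + 105*(-51))*61487 = (45117 - 5355)*61487 = 39762*61487 = 2444846094)
15217/m = 15217/2444846094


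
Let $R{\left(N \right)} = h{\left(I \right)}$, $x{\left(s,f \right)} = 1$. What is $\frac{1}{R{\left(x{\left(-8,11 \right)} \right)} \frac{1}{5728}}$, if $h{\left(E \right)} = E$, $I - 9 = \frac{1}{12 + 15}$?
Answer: $\frac{38664}{61} \approx 633.84$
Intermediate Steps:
$I = \frac{244}{27}$ ($I = 9 + \frac{1}{12 + 15} = 9 + \frac{1}{27} = \frac{244}{27} \approx 9.037$)
$R{\left(N \right)} = \frac{244}{27}$
$\frac{1}{R{\left(x{\left(-8,11 \right)} \right)} \frac{1}{5728}} = \frac{1}{\frac{244}{27} \cdot \frac{1}{5728}} = \frac{1}{\frac{61}{38664}} = \frac{38664}{61}$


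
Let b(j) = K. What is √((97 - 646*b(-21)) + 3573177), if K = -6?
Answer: 5*√143086 ≈ 1891.3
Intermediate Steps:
b(j) = -6
√((97 - 646*b(-21)) + 3573177) = √((97 - 646*(-6)) + 3573177) = √((97 + 3876) + 3573177) = √(3973 + 3573177) = √3577150 = 5*√143086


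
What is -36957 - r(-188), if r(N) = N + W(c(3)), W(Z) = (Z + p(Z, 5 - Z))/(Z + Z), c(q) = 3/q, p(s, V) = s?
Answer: -36770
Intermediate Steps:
W(Z) = 1 (W(Z) = (Z + Z)/(Z + Z) = (2*Z)/((2*Z)) = (2*Z)*(1/(2*Z)) = 1)
r(N) = 1 + N (r(N) = N + 1 = 1 + N)
-36957 - r(-188) = -36957 - (1 - 188) = -36957 - 1*(-187) = -36957 + 187 = -36770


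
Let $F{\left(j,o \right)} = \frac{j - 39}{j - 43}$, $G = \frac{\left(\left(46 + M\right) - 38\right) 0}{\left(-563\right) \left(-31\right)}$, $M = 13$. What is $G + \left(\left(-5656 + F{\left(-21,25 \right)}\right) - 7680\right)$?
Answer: $- \frac{213361}{16} \approx -13335.0$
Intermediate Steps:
$G = 0$ ($G = \frac{\left(\left(46 + 13\right) - 38\right) 0}{\left(-563\right) \left(-31\right)} = \frac{\left(59 - 38\right) 0}{17453} = 21 \cdot 0 \cdot \frac{1}{17453} = 0 \cdot \frac{1}{17453} = 0$)
$F{\left(j,o \right)} = \frac{-39 + j}{-43 + j}$
$G + \left(\left(-5656 + F{\left(-21,25 \right)}\right) - 7680\right) = 0 - \left(13336 - \frac{-39 - 21}{-43 - 21}\right) = 0 - \left(13336 - \frac{1}{-64} \left(-60\right)\right) = 0 - \frac{213361}{16} = - \frac{213361}{16}$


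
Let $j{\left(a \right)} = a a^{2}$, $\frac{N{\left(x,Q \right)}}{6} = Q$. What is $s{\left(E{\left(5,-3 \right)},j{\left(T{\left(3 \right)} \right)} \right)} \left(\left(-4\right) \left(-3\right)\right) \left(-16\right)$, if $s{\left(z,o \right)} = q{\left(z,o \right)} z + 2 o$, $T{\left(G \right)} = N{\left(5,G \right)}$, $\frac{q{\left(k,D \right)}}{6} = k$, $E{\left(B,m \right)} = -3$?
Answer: $-2249856$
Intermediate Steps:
$q{\left(k,D \right)} = 6 k$
$N{\left(x,Q \right)} = 6 Q$
$T{\left(G \right)} = 6 G$
$j{\left(a \right)} = a^{3}$
$s{\left(z,o \right)} = 2 o + 6 z^{2}$ ($s{\left(z,o \right)} = 6 z z + 2 o = 6 z^{2} + 2 o = 2 o + 6 z^{2}$)
$s{\left(E{\left(5,-3 \right)},j{\left(T{\left(3 \right)} \right)} \right)} \left(\left(-4\right) \left(-3\right)\right) \left(-16\right) = \left(2 \left(6 \cdot 3\right)^{3} + 6 \left(-3\right)^{2}\right) \left(\left(-4\right) \left(-3\right)\right) \left(-16\right) = \left(2 \cdot 18^{3} + 6 \cdot 9\right) 12 \left(-16\right) = \left(2 \cdot 5832 + 54\right) 12 \left(-16\right) = \left(11664 + 54\right) 12 \left(-16\right) = 11718 \cdot 12 \left(-16\right) = 140616 \left(-16\right) = -2249856$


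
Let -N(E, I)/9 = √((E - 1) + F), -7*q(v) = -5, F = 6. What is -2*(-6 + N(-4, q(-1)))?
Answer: 30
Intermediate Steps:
q(v) = 5/7 (q(v) = -⅐*(-5) = 5/7)
N(E, I) = -9*√(5 + E) (N(E, I) = -9*√((E - 1) + 6) = -9*√((-1 + E) + 6) = -9*√(5 + E))
-2*(-6 + N(-4, q(-1))) = -2*(-6 - 9*√(5 - 4)) = -2*(-6 - 9*√1) = -2*(-6 - 9*1) = -2*(-6 - 9) = -2*(-15) = 30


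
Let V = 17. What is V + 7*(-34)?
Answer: -221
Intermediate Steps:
V + 7*(-34) = 17 + 7*(-34) = 17 - 238 = -221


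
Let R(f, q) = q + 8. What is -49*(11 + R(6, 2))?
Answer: -1029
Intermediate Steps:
R(f, q) = 8 + q
-49*(11 + R(6, 2)) = -49*(11 + (8 + 2)) = -49*(11 + 10) = -49*21 = -1029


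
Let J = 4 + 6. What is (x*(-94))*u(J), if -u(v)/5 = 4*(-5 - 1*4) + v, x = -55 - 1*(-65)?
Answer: -122200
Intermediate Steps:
x = 10 (x = -55 + 65 = 10)
J = 10
u(v) = 180 - 5*v (u(v) = -5*(4*(-5 - 1*4) + v) = -5*(4*(-5 - 4) + v) = -5*(4*(-9) + v) = -5*(-36 + v) = 180 - 5*v)
(x*(-94))*u(J) = (10*(-94))*(180 - 5*10) = -940*(180 - 50) = -940*130 = -122200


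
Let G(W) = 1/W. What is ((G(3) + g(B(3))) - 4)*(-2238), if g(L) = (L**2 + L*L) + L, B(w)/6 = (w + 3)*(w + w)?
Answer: -209307458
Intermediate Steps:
B(w) = 12*w*(3 + w) (B(w) = 6*((w + 3)*(w + w)) = 6*((3 + w)*(2*w)) = 6*(2*w*(3 + w)) = 12*w*(3 + w))
G(W) = 1/W
g(L) = L + 2*L**2 (g(L) = (L**2 + L**2) + L = 2*L**2 + L = L + 2*L**2)
((G(3) + g(B(3))) - 4)*(-2238) = ((1/3 + (12*3*(3 + 3))*(1 + 2*(12*3*(3 + 3)))) - 4)*(-2238) = ((1/3 + (12*3*6)*(1 + 2*(12*3*6))) - 4)*(-2238) = ((1/3 + 216*(1 + 2*216)) - 4)*(-2238) = ((1/3 + 216*(1 + 432)) - 4)*(-2238) = ((1/3 + 216*433) - 4)*(-2238) = ((1/3 + 93528) - 4)*(-2238) = (280585/3 - 4)*(-2238) = (280573/3)*(-2238) = -209307458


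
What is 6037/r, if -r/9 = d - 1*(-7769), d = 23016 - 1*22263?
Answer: -6037/76698 ≈ -0.078711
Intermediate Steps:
d = 753 (d = 23016 - 22263 = 753)
r = -76698 (r = -9*(753 - 1*(-7769)) = -9*(753 + 7769) = -9*8522 = -76698)
6037/r = 6037/(-76698) = 6037*(-1/76698) = -6037/76698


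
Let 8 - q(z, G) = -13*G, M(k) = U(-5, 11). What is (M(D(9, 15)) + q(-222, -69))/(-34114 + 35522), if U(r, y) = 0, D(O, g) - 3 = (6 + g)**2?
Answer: -889/1408 ≈ -0.63139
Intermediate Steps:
D(O, g) = 3 + (6 + g)**2
M(k) = 0
q(z, G) = 8 + 13*G (q(z, G) = 8 - (-13)*G = 8 + 13*G)
(M(D(9, 15)) + q(-222, -69))/(-34114 + 35522) = (0 + (8 + 13*(-69)))/(-34114 + 35522) = (0 + (8 - 897))/1408 = (0 - 889)*(1/1408) = -889*1/1408 = -889/1408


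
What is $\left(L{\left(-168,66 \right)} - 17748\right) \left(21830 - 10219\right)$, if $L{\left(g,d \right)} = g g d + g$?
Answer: $21420762348$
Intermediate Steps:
$L{\left(g,d \right)} = g + d g^{2}$ ($L{\left(g,d \right)} = g^{2} d + g = d g^{2} + g = g + d g^{2}$)
$\left(L{\left(-168,66 \right)} - 17748\right) \left(21830 - 10219\right) = \left(- 168 \left(1 + 66 \left(-168\right)\right) - 17748\right) \left(21830 - 10219\right) = \left(- 168 \left(1 - 11088\right) - 17748\right) 11611 = \left(\left(-168\right) \left(-11087\right) - 17748\right) 11611 = \left(1862616 - 17748\right) 11611 = 1844868 \cdot 11611 = 21420762348$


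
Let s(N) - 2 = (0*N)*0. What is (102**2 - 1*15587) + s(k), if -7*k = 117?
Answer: -5181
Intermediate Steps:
k = -117/7 (k = -1/7*117 = -117/7 ≈ -16.714)
s(N) = 2 (s(N) = 2 + (0*N)*0 = 2 + 0*0 = 2 + 0 = 2)
(102**2 - 1*15587) + s(k) = (102**2 - 1*15587) + 2 = (10404 - 15587) + 2 = -5183 + 2 = -5181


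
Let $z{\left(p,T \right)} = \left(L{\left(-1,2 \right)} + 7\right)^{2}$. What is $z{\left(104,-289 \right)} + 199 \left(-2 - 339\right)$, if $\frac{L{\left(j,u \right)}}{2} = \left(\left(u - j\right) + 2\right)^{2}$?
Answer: $-64610$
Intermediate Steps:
$L{\left(j,u \right)} = 2 \left(2 + u - j\right)^{2}$ ($L{\left(j,u \right)} = 2 \left(\left(u - j\right) + 2\right)^{2} = 2 \left(2 + u - j\right)^{2}$)
$z{\left(p,T \right)} = 3249$ ($z{\left(p,T \right)} = \left(2 \left(2 + 2 - -1\right)^{2} + 7\right)^{2} = \left(2 \left(2 + 2 + 1\right)^{2} + 7\right)^{2} = \left(2 \cdot 5^{2} + 7\right)^{2} = \left(2 \cdot 25 + 7\right)^{2} = \left(50 + 7\right)^{2} = 57^{2} = 3249$)
$z{\left(104,-289 \right)} + 199 \left(-2 - 339\right) = 3249 + 199 \left(-2 - 339\right) = 3249 + 199 \left(-341\right) = 3249 - 67859 = -64610$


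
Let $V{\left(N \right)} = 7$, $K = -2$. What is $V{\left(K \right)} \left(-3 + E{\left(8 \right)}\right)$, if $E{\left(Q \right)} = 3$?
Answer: $0$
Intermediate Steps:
$V{\left(K \right)} \left(-3 + E{\left(8 \right)}\right) = 7 \left(-3 + 3\right) = 7 \cdot 0 = 0$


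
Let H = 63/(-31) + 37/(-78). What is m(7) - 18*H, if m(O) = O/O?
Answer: 18586/403 ≈ 46.119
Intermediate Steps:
H = -6061/2418 (H = 63*(-1/31) + 37*(-1/78) = -63/31 - 37/78 = -6061/2418 ≈ -2.5066)
m(O) = 1
m(7) - 18*H = 1 - 18*(-6061/2418) = 1 + 18183/403 = 18586/403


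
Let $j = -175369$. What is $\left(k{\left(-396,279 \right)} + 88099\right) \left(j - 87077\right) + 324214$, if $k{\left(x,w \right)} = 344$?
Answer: $-23211187364$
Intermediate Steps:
$\left(k{\left(-396,279 \right)} + 88099\right) \left(j - 87077\right) + 324214 = \left(344 + 88099\right) \left(-175369 - 87077\right) + 324214 = 88443 \left(-262446\right) + 324214 = -23211511578 + 324214 = -23211187364$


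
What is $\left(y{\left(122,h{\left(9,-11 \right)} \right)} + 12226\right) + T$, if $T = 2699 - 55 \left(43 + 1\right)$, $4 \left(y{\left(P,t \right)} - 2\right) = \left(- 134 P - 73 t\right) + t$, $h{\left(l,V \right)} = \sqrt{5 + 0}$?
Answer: $8420 - 18 \sqrt{5} \approx 8379.8$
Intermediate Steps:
$h{\left(l,V \right)} = \sqrt{5}$
$y{\left(P,t \right)} = 2 - 18 t - \frac{67 P}{2}$ ($y{\left(P,t \right)} = 2 + \frac{\left(- 134 P - 73 t\right) + t}{4} = 2 + \frac{- 134 P - 72 t}{4} = 2 - \left(18 t + \frac{67 P}{2}\right) = 2 - 18 t - \frac{67 P}{2}$)
$T = 279$ ($T = 2699 - 2420 = 279$)
$\left(y{\left(122,h{\left(9,-11 \right)} \right)} + 12226\right) + T = \left(\left(2 - 18 \sqrt{5} - 4087\right) + 12226\right) + 279 = \left(\left(-4085 - 18 \sqrt{5}\right) + 12226\right) + 279 = \left(8141 - 18 \sqrt{5}\right) + 279 = 8420 - 18 \sqrt{5}$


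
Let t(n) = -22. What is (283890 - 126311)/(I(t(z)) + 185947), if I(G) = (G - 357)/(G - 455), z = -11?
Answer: 75165183/88697098 ≈ 0.84744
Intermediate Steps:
I(G) = (-357 + G)/(-455 + G)
(283890 - 126311)/(I(t(z)) + 185947) = (283890 - 126311)/((-357 - 22)/(-455 - 22) + 185947) = 157579/(-379/(-477) + 185947) = 157579/(-1/477*(-379) + 185947) = 157579/(379/477 + 185947) = 157579/(88697098/477) = 157579*(477/88697098) = 75165183/88697098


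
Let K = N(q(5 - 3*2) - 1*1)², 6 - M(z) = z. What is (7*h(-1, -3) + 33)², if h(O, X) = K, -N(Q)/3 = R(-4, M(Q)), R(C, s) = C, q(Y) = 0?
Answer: 1083681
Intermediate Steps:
M(z) = 6 - z
N(Q) = 12 (N(Q) = -3*(-4) = 12)
K = 144 (K = 12² = 144)
h(O, X) = 144
(7*h(-1, -3) + 33)² = (7*144 + 33)² = (1008 + 33)² = 1041² = 1083681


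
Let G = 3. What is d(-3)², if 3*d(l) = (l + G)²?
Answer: 0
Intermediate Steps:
d(l) = (3 + l)²/3 (d(l) = (l + 3)²/3 = (3 + l)²/3)
d(-3)² = ((3 - 3)²/3)² = ((⅓)*0²)² = ((⅓)*0)² = 0² = 0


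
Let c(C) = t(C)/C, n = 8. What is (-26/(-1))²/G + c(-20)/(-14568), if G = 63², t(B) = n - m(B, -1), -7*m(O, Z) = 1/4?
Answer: 52531001/308375424 ≈ 0.17035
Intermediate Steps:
m(O, Z) = -1/28 (m(O, Z) = -⅐/4 = -⅐*¼ = -1/28)
t(B) = 225/28 (t(B) = 8 - 1*(-1/28) = 8 + 1/28 = 225/28)
G = 3969
c(C) = 225/(28*C)
(-26/(-1))²/G + c(-20)/(-14568) = (-26/(-1))²/3969 + ((225/28)/(-20))/(-14568) = (-26*(-1))²*(1/3969) + ((225/28)*(-1/20))*(-1/14568) = 26²*(1/3969) - 45/112*(-1/14568) = 676*(1/3969) + 15/543872 = 676/3969 + 15/543872 = 52531001/308375424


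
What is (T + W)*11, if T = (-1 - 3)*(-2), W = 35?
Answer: 473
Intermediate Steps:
T = 8 (T = -4*(-2) = 8)
(T + W)*11 = (8 + 35)*11 = 43*11 = 473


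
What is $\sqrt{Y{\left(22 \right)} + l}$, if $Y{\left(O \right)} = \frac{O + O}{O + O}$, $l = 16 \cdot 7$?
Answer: $\sqrt{113} \approx 10.63$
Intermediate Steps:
$l = 112$
$Y{\left(O \right)} = 1$ ($Y{\left(O \right)} = \frac{2 O}{2 O} = 2 O \frac{1}{2 O} = 1$)
$\sqrt{Y{\left(22 \right)} + l} = \sqrt{1 + 112} = \sqrt{113}$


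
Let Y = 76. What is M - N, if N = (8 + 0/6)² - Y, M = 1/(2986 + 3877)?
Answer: 82357/6863 ≈ 12.000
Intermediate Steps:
M = 1/6863 ≈ 0.00014571
N = -12 (N = (8 + 0/6)² - 1*76 = (8 + 0*(⅙))² - 76 = (8 + 0)² - 76 = 8² - 76 = 64 - 76 = -12)
M - N = 1/6863 - 1*(-12) = 1/6863 + 12 = 82357/6863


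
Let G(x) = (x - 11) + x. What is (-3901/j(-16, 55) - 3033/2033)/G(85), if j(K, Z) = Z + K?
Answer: -8049020/12606633 ≈ -0.63848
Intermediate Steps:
j(K, Z) = K + Z
G(x) = -11 + 2*x (G(x) = (-11 + x) + x = -11 + 2*x)
(-3901/j(-16, 55) - 3033/2033)/G(85) = (-3901/(-16 + 55) - 3033/2033)/(-11 + 2*85) = (-3901/39 - 3033*1/2033)/(-11 + 170) = (-3901*1/39 - 3033/2033)/159 = (-3901/39 - 3033/2033)*(1/159) = -8049020/79287*1/159 = -8049020/12606633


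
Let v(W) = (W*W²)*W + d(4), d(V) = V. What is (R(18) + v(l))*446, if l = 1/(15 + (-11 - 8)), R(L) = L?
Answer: 1256159/128 ≈ 9813.8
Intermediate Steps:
l = -¼ (l = 1/(15 - 19) = 1/(-4) = -¼ ≈ -0.25000)
v(W) = 4 + W⁴ (v(W) = (W*W²)*W + 4 = W³*W + 4 = W⁴ + 4 = 4 + W⁴)
(R(18) + v(l))*446 = (18 + (4 + (-¼)⁴))*446 = (18 + (4 + 1/256))*446 = (18 + 1025/256)*446 = (5633/256)*446 = 1256159/128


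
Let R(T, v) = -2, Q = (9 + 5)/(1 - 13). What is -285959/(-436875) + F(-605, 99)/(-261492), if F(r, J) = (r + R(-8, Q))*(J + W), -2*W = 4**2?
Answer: 1569962781/1813322500 ≈ 0.86579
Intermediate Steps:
Q = -7/6 (Q = 14/(-12) = 14*(-1/12) = -7/6 ≈ -1.1667)
W = -8 (W = -1/2*4**2 = -1/2*16 = -8)
F(r, J) = (-8 + J)*(-2 + r) (F(r, J) = (r - 2)*(J - 8) = (-2 + r)*(-8 + J) = (-8 + J)*(-2 + r))
-285959/(-436875) + F(-605, 99)/(-261492) = -285959/(-436875) + (16 - 8*(-605) - 2*99 + 99*(-605))/(-261492) = -285959*(-1/436875) + (16 + 4840 - 198 - 59895)*(-1/261492) = 285959/436875 - 55237*(-1/261492) = 285959/436875 + 7891/37356 = 1569962781/1813322500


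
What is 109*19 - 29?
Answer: 2042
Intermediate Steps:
109*19 - 29 = 2071 - 29 = 2042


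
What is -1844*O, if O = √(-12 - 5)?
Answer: -1844*I*√17 ≈ -7603.0*I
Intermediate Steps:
O = I*√17 (O = √(-17) = I*√17 ≈ 4.1231*I)
-1844*O = -1844*I*√17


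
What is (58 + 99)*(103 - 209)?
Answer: -16642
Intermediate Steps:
(58 + 99)*(103 - 209) = 157*(-106) = -16642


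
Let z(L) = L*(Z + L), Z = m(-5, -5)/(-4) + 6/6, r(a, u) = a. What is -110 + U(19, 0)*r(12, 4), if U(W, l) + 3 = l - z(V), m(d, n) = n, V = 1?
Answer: -185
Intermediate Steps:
Z = 9/4 (Z = -5/(-4) + 6/6 = -5*(-1/4) + 6*(1/6) = 5/4 + 1 = 9/4 ≈ 2.2500)
z(L) = L*(9/4 + L)
U(W, l) = -25/4 + l (U(W, l) = -3 + (l - (9 + 4*1)/4) = -3 + (l - (9 + 4)/4) = -3 + (l - 13/4) = -3 + (-13/4 + l) = -25/4 + l)
-110 + U(19, 0)*r(12, 4) = -110 + (-25/4 + 0)*12 = -110 - 25/4*12 = -110 - 75 = -185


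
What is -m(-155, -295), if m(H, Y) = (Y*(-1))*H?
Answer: 45725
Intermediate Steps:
m(H, Y) = -H*Y (m(H, Y) = (-Y)*H = -H*Y)
-m(-155, -295) = -(-1)*(-155)*(-295) = -1*(-45725) = 45725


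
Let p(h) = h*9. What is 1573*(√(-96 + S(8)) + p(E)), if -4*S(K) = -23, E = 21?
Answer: 297297 + 29887*I/2 ≈ 2.973e+5 + 14944.0*I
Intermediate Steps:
S(K) = 23/4 (S(K) = -¼*(-23) = 23/4)
p(h) = 9*h
1573*(√(-96 + S(8)) + p(E)) = 1573*(√(-96 + 23/4) + 9*21) = 1573*(√(-361/4) + 189) = 1573*(19*I/2 + 189) = 1573*(189 + 19*I/2) = 297297 + 29887*I/2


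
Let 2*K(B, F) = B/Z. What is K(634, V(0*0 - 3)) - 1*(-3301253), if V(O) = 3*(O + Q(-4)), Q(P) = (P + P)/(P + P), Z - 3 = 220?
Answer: 736179736/223 ≈ 3.3013e+6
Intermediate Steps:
Z = 223 (Z = 3 + 220 = 223)
Q(P) = 1 (Q(P) = (2*P)/((2*P)) = (2*P)*(1/(2*P)) = 1)
V(O) = 3 + 3*O (V(O) = 3*(O + 1) = 3*(1 + O) = 3 + 3*O)
K(B, F) = B/446 (K(B, F) = (B/223)/2 = B/446)
K(634, V(0*0 - 3)) - 1*(-3301253) = (1/446)*634 - 1*(-3301253) = 317/223 + 3301253 = 736179736/223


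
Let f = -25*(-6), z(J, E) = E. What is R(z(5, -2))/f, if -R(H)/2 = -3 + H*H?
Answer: -1/75 ≈ -0.013333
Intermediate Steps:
R(H) = 6 - 2*H**2 (R(H) = -2*(-3 + H*H) = -2*(-3 + H**2) = 6 - 2*H**2)
f = 150
R(z(5, -2))/f = (6 - 2*(-2)**2)/150 = (6 - 2*4)*(1/150) = (6 - 8)*(1/150) = -2*1/150 = -1/75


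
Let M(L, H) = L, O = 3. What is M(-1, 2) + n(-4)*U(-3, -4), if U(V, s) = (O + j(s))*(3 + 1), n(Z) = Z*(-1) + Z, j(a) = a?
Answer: -1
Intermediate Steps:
n(Z) = 0 (n(Z) = -Z + Z = 0)
U(V, s) = 12 + 4*s (U(V, s) = (3 + s)*(3 + 1) = (3 + s)*4 = 12 + 4*s)
M(-1, 2) + n(-4)*U(-3, -4) = -1 + 0*(12 + 4*(-4)) = -1 + 0*(12 - 16) = -1 + 0*(-4) = -1 + 0 = -1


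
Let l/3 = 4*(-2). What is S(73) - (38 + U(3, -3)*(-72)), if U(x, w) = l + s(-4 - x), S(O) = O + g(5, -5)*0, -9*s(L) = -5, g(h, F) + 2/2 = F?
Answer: -1653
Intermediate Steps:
l = -24 (l = 3*(4*(-2)) = 3*(-8) = -24)
g(h, F) = -1 + F
s(L) = 5/9 (s(L) = -⅑*(-5) = 5/9)
S(O) = O (S(O) = O + (-1 - 5)*0 = O - 6*0 = O + 0 = O)
U(x, w) = -211/9 (U(x, w) = -24 + 5/9 = -211/9)
S(73) - (38 + U(3, -3)*(-72)) = 73 - (38 - 211/9*(-72)) = 73 - (38 + 1688) = 73 - 1*1726 = 73 - 1726 = -1653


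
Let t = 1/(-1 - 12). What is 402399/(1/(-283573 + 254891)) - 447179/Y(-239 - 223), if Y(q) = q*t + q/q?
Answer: -5482269669377/475 ≈ -1.1542e+10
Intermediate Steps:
t = -1/13 (t = 1/(-13) = -1/13 ≈ -0.076923)
Y(q) = 1 - q/13 (Y(q) = q*(-1/13) + q/q = -q/13 + 1 = 1 - q/13)
402399/(1/(-283573 + 254891)) - 447179/Y(-239 - 223) = 402399/(1/(-283573 + 254891)) - 447179/(1 - (-239 - 223)/13) = 402399/(1/(-28682)) - 447179/(1 - 1/13*(-462)) = 402399/(-1/28682) - 447179/(1 + 462/13) = 402399*(-28682) - 447179/475/13 = -11541608118 - 447179*13/475 = -11541608118 - 5813327/475 = -5482269669377/475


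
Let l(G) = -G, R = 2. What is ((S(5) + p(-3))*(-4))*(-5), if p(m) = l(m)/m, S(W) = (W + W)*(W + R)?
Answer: 1380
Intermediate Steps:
S(W) = 2*W*(2 + W) (S(W) = (W + W)*(W + 2) = (2*W)*(2 + W) = 2*W*(2 + W))
p(m) = -1 (p(m) = (-m)/m = -1)
((S(5) + p(-3))*(-4))*(-5) = ((2*5*(2 + 5) - 1)*(-4))*(-5) = ((2*5*7 - 1)*(-4))*(-5) = ((70 - 1)*(-4))*(-5) = (69*(-4))*(-5) = -276*(-5) = 1380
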